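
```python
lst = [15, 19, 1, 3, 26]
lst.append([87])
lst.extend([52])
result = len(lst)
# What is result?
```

After line 1: lst = [15, 19, 1, 3, 26]
After line 2 (append adds [87] as single element): lst = [15, 19, 1, 3, 26, [87]]
After line 3 (extend unpacks [52], adds 52): lst = [15, 19, 1, 3, 26, [87], 52]
After line 4: result = len(lst) = 7

7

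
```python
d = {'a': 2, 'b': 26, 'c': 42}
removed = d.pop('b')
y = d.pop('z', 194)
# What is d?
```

After line 1: d = {'a': 2, 'b': 26, 'c': 42}
After line 2 (pop 'b' returns 26): d = {'a': 2, 'c': 42}, removed = 26
After line 3 (pop 'z' missing, returns default 194): d = {'a': 2, 'c': 42}, y = 194

{'a': 2, 'c': 42}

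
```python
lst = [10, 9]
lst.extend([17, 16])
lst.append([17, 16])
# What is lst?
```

After line 1: lst = [10, 9]
After line 2 (extend unpacks [17, 16]): lst = [10, 9, 17, 16]
After line 3 (append adds [17, 16] as single element): lst = [10, 9, 17, 16, [17, 16]]

[10, 9, 17, 16, [17, 16]]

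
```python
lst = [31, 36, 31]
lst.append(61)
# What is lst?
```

[31, 36, 31, 61]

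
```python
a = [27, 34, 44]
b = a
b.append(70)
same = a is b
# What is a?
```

After line 1: a = [27, 34, 44]
After line 2 (b = a is an alias, same object): a = [27, 34, 44], b = [27, 34, 44]
After line 3 (b.append mutates the shared list): a = [27, 34, 44, 70], b = [27, 34, 44, 70]
After line 4 (same = a is b; same object -> True): same = True

[27, 34, 44, 70]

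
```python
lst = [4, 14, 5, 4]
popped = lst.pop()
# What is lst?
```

[4, 14, 5]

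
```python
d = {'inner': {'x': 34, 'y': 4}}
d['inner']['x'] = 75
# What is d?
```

After line 1: d = {'inner': {'x': 34, 'y': 4}}
After line 2 (inner x overwritten): d = {'inner': {'x': 75, 'y': 4}}

{'inner': {'x': 75, 'y': 4}}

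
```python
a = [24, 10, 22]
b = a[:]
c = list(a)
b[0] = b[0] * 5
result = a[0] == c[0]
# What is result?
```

After line 1: a = [24, 10, 22]
After line 2 (b = a[:], copy): a = [24, 10, 22], b = [24, 10, 22]
After line 3 (c = list(a) is a copy, new object): c = [24, 10, 22]
After line 4 (b[0] = 24 * 5 = 120; only b mutates (copy)): a = [24, 10, 22], b = [120, 10, 22], c = [24, 10, 22]
After line 5 (a[0] = 24, c[0] = 24; result = True)

True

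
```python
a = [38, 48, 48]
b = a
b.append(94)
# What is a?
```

After line 1: a = [38, 48, 48]
After line 2 (b = a is an alias, same object): a = [38, 48, 48], b = [38, 48, 48]
After line 3 (b.append mutates the shared list): a = [38, 48, 48, 94], b = [38, 48, 48, 94]

[38, 48, 48, 94]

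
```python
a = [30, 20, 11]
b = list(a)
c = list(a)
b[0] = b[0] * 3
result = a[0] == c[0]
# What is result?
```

After line 1: a = [30, 20, 11]
After line 2 (b = list(a), copy): a = [30, 20, 11], b = [30, 20, 11]
After line 3 (c = list(a) is a copy, new object): c = [30, 20, 11]
After line 4 (b[0] = 30 * 3 = 90; only b mutates (copy)): a = [30, 20, 11], b = [90, 20, 11], c = [30, 20, 11]
After line 5 (a[0] = 30, c[0] = 30; result = True)

True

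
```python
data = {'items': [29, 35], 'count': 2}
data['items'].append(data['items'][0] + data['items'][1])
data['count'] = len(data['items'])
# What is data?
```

After line 1: data = {'items': [29, 35], 'count': 2}
After line 2 (append 29 + 35 = 64): data = {'items': [29, 35, 64], 'count': 2}
After line 3 (count = len(items) = 3): data = {'items': [29, 35, 64], 'count': 3}

{'items': [29, 35, 64], 'count': 3}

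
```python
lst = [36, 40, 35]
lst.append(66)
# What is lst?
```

[36, 40, 35, 66]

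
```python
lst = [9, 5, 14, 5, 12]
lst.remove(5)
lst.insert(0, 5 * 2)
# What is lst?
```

After line 1: lst = [9, 5, 14, 5, 12]
After line 2 (remove first 5): lst = [9, 14, 5, 12]
After line 3 (insert 10 at index 0): lst = [10, 9, 14, 5, 12]

[10, 9, 14, 5, 12]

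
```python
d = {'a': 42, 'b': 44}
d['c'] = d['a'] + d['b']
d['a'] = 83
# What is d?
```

After line 1: d = {'a': 42, 'b': 44}
After line 2 (d['c'] = 42 + 44): d = {'a': 42, 'b': 44, 'c': 86}
After line 3: d = {'a': 83, 'b': 44, 'c': 86}

{'a': 83, 'b': 44, 'c': 86}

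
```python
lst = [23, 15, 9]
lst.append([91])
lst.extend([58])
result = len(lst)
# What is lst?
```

After line 1: lst = [23, 15, 9]
After line 2 (append adds [91] as single element): lst = [23, 15, 9, [91]]
After line 3 (extend unpacks [58], adds 58): lst = [23, 15, 9, [91], 58]
After line 4: result = len(lst) = 5

[23, 15, 9, [91], 58]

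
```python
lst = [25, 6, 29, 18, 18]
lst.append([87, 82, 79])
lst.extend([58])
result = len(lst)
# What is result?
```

After line 1: lst = [25, 6, 29, 18, 18]
After line 2 (append adds [87, 82, 79] as single element): lst = [25, 6, 29, 18, 18, [87, 82, 79]]
After line 3 (extend unpacks [58], adds 58): lst = [25, 6, 29, 18, 18, [87, 82, 79], 58]
After line 4: result = len(lst) = 7

7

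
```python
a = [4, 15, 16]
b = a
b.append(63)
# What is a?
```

After line 1: a = [4, 15, 16]
After line 2 (b = a is an alias, same object): a = [4, 15, 16], b = [4, 15, 16]
After line 3 (b.append mutates the shared list): a = [4, 15, 16, 63], b = [4, 15, 16, 63]

[4, 15, 16, 63]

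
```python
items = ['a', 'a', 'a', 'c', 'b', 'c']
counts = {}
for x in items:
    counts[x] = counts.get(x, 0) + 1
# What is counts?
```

Initial: counts = {}, items = ['a', 'a', 'a', 'c', 'b', 'c']
See 'a': counts = {'a': 1}
See 'a': counts = {'a': 2}
See 'a': counts = {'a': 3}
See 'c': counts = {'a': 3, 'c': 1}
See 'b': counts = {'a': 3, 'c': 1, 'b': 1}
See 'c': counts = {'a': 3, 'c': 2, 'b': 1}

{'a': 3, 'c': 2, 'b': 1}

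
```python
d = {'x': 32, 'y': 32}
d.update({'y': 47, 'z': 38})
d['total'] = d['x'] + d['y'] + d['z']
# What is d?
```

After line 1: d = {'x': 32, 'y': 32}
After line 2 (y overwritten, z added): d = {'x': 32, 'y': 47, 'z': 38}
After line 3 (total = 32 + 47 + 38 = 117): d = {'x': 32, 'y': 47, 'z': 38, 'total': 117}

{'x': 32, 'y': 47, 'z': 38, 'total': 117}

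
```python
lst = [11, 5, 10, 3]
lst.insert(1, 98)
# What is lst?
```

[11, 98, 5, 10, 3]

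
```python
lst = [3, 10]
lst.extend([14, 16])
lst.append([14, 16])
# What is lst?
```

After line 1: lst = [3, 10]
After line 2 (extend unpacks [14, 16]): lst = [3, 10, 14, 16]
After line 3 (append adds [14, 16] as single element): lst = [3, 10, 14, 16, [14, 16]]

[3, 10, 14, 16, [14, 16]]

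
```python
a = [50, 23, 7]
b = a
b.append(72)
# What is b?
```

After line 1: a = [50, 23, 7]
After line 2 (b = a is an alias, same object): a = [50, 23, 7], b = [50, 23, 7]
After line 3 (b.append mutates the shared list): a = [50, 23, 7, 72], b = [50, 23, 7, 72]

[50, 23, 7, 72]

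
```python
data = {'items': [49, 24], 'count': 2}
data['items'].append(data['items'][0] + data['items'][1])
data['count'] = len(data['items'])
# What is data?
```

After line 1: data = {'items': [49, 24], 'count': 2}
After line 2 (append 49 + 24 = 73): data = {'items': [49, 24, 73], 'count': 2}
After line 3 (count = len(items) = 3): data = {'items': [49, 24, 73], 'count': 3}

{'items': [49, 24, 73], 'count': 3}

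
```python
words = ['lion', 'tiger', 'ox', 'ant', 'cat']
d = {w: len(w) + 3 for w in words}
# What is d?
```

{'lion': 7, 'tiger': 8, 'ox': 5, 'ant': 6, 'cat': 6}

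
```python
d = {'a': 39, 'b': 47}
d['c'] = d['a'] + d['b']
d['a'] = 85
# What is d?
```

After line 1: d = {'a': 39, 'b': 47}
After line 2 (d['c'] = 39 + 47): d = {'a': 39, 'b': 47, 'c': 86}
After line 3: d = {'a': 85, 'b': 47, 'c': 86}

{'a': 85, 'b': 47, 'c': 86}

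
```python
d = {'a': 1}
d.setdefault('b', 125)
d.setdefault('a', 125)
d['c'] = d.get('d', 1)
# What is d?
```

After line 1: d = {'a': 1}
After line 2 (setdefault adds 'b'=125): d = {'a': 1, 'b': 125}
After line 3 (setdefault 'a' no-op, already exists): d = {'a': 1, 'b': 125}
After line 4 (get('d', 1) returns default since 'd' not in d): d = {'a': 1, 'b': 125, 'c': 1}

{'a': 1, 'b': 125, 'c': 1}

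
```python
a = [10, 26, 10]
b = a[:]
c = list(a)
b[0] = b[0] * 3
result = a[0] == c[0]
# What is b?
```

After line 1: a = [10, 26, 10]
After line 2 (b = a[:], copy): a = [10, 26, 10], b = [10, 26, 10]
After line 3 (c = list(a) is a copy, new object): c = [10, 26, 10]
After line 4 (b[0] = 10 * 3 = 30; only b mutates (copy)): a = [10, 26, 10], b = [30, 26, 10], c = [10, 26, 10]
After line 5 (a[0] = 10, c[0] = 10; result = True)

[30, 26, 10]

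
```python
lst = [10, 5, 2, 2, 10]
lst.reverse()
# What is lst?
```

[10, 2, 2, 5, 10]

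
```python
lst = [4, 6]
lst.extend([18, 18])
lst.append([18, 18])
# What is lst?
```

After line 1: lst = [4, 6]
After line 2 (extend unpacks [18, 18]): lst = [4, 6, 18, 18]
After line 3 (append adds [18, 18] as single element): lst = [4, 6, 18, 18, [18, 18]]

[4, 6, 18, 18, [18, 18]]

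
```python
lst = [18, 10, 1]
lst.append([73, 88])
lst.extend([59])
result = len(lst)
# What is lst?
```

After line 1: lst = [18, 10, 1]
After line 2 (append adds [73, 88] as single element): lst = [18, 10, 1, [73, 88]]
After line 3 (extend unpacks [59], adds 59): lst = [18, 10, 1, [73, 88], 59]
After line 4: result = len(lst) = 5

[18, 10, 1, [73, 88], 59]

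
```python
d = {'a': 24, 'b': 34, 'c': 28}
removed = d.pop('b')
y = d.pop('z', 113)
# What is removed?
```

After line 1: d = {'a': 24, 'b': 34, 'c': 28}
After line 2 (pop 'b' returns 34): d = {'a': 24, 'c': 28}, removed = 34
After line 3 (pop 'z' missing, returns default 113): d = {'a': 24, 'c': 28}, y = 113

34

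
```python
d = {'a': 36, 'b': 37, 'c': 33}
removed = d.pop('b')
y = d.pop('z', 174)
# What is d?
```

After line 1: d = {'a': 36, 'b': 37, 'c': 33}
After line 2 (pop 'b' returns 37): d = {'a': 36, 'c': 33}, removed = 37
After line 3 (pop 'z' missing, returns default 174): d = {'a': 36, 'c': 33}, y = 174

{'a': 36, 'c': 33}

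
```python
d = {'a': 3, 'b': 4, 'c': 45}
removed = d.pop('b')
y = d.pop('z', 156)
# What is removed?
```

After line 1: d = {'a': 3, 'b': 4, 'c': 45}
After line 2 (pop 'b' returns 4): d = {'a': 3, 'c': 45}, removed = 4
After line 3 (pop 'z' missing, returns default 156): d = {'a': 3, 'c': 45}, y = 156

4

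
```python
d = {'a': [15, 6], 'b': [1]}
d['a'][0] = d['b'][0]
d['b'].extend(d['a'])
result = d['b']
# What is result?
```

After line 1: d = {'a': [15, 6], 'b': [1]}
After line 2 (a[0] = b[0] = 1): d = {'a': [1, 6], 'b': [1]}
After line 3 (b.extend(a) appends [1, 6]): d = {'a': [1, 6], 'b': [1, 1, 6]}
After line 4: result = d['b'] = [1, 1, 6]

[1, 1, 6]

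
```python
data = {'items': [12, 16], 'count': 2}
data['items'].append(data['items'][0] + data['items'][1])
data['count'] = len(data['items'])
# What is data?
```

After line 1: data = {'items': [12, 16], 'count': 2}
After line 2 (append 12 + 16 = 28): data = {'items': [12, 16, 28], 'count': 2}
After line 3 (count = len(items) = 3): data = {'items': [12, 16, 28], 'count': 3}

{'items': [12, 16, 28], 'count': 3}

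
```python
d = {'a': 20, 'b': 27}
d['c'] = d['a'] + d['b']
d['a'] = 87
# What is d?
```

After line 1: d = {'a': 20, 'b': 27}
After line 2 (d['c'] = 20 + 27): d = {'a': 20, 'b': 27, 'c': 47}
After line 3: d = {'a': 87, 'b': 27, 'c': 47}

{'a': 87, 'b': 27, 'c': 47}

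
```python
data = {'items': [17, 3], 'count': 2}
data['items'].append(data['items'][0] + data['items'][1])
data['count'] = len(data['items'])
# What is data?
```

After line 1: data = {'items': [17, 3], 'count': 2}
After line 2 (append 17 + 3 = 20): data = {'items': [17, 3, 20], 'count': 2}
After line 3 (count = len(items) = 3): data = {'items': [17, 3, 20], 'count': 3}

{'items': [17, 3, 20], 'count': 3}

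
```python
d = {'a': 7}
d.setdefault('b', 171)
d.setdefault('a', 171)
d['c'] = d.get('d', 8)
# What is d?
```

After line 1: d = {'a': 7}
After line 2 (setdefault adds 'b'=171): d = {'a': 7, 'b': 171}
After line 3 (setdefault 'a' no-op, already exists): d = {'a': 7, 'b': 171}
After line 4 (get('d', 8) returns default since 'd' not in d): d = {'a': 7, 'b': 171, 'c': 8}

{'a': 7, 'b': 171, 'c': 8}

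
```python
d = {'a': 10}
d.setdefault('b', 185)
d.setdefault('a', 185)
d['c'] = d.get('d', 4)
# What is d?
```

After line 1: d = {'a': 10}
After line 2 (setdefault adds 'b'=185): d = {'a': 10, 'b': 185}
After line 3 (setdefault 'a' no-op, already exists): d = {'a': 10, 'b': 185}
After line 4 (get('d', 4) returns default since 'd' not in d): d = {'a': 10, 'b': 185, 'c': 4}

{'a': 10, 'b': 185, 'c': 4}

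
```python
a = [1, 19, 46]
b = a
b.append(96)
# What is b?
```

After line 1: a = [1, 19, 46]
After line 2 (b = a is an alias, same object): a = [1, 19, 46], b = [1, 19, 46]
After line 3 (b.append mutates the shared list): a = [1, 19, 46, 96], b = [1, 19, 46, 96]

[1, 19, 46, 96]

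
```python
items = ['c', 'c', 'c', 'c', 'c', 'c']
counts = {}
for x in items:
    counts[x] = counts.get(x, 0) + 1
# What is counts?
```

Initial: counts = {}, items = ['c', 'c', 'c', 'c', 'c', 'c']
See 'c': counts = {'c': 1}
See 'c': counts = {'c': 2}
See 'c': counts = {'c': 3}
See 'c': counts = {'c': 4}
See 'c': counts = {'c': 5}
See 'c': counts = {'c': 6}

{'c': 6}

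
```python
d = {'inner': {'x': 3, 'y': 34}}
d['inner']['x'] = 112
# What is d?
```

After line 1: d = {'inner': {'x': 3, 'y': 34}}
After line 2 (inner x overwritten): d = {'inner': {'x': 112, 'y': 34}}

{'inner': {'x': 112, 'y': 34}}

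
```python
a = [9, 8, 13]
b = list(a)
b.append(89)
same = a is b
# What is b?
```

After line 1: a = [9, 8, 13]
After line 2 (b = list(a) is a shallow copy, new object): a = [9, 8, 13], b = [9, 8, 13]
After line 3 (append only mutates b): a = [9, 8, 13], b = [9, 8, 13, 89]
After line 4 (same = a is b; different objects -> False): same = False

[9, 8, 13, 89]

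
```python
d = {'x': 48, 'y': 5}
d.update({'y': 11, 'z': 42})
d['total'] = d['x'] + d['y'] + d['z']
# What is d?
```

After line 1: d = {'x': 48, 'y': 5}
After line 2 (y overwritten, z added): d = {'x': 48, 'y': 11, 'z': 42}
After line 3 (total = 48 + 11 + 42 = 101): d = {'x': 48, 'y': 11, 'z': 42, 'total': 101}

{'x': 48, 'y': 11, 'z': 42, 'total': 101}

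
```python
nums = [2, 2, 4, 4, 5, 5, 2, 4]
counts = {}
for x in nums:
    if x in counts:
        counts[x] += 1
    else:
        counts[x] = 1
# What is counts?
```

Initial: counts = {}, nums = [2, 2, 4, 4, 5, 5, 2, 4]
See 2: counts = {2: 1}
See 2: counts = {2: 2}
See 4: counts = {2: 2, 4: 1}
See 4: counts = {2: 2, 4: 2}
See 5: counts = {2: 2, 4: 2, 5: 1}
See 5: counts = {2: 2, 4: 2, 5: 2}
See 2: counts = {2: 3, 4: 2, 5: 2}
See 4: counts = {2: 3, 4: 3, 5: 2}

{2: 3, 4: 3, 5: 2}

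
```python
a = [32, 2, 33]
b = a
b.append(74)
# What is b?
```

After line 1: a = [32, 2, 33]
After line 2 (b = a is an alias, same object): a = [32, 2, 33], b = [32, 2, 33]
After line 3 (b.append mutates the shared list): a = [32, 2, 33, 74], b = [32, 2, 33, 74]

[32, 2, 33, 74]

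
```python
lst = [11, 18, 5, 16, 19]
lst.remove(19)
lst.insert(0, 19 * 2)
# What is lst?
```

After line 1: lst = [11, 18, 5, 16, 19]
After line 2 (remove first 19): lst = [11, 18, 5, 16]
After line 3 (insert 38 at index 0): lst = [38, 11, 18, 5, 16]

[38, 11, 18, 5, 16]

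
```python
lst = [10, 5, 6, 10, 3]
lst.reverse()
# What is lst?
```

[3, 10, 6, 5, 10]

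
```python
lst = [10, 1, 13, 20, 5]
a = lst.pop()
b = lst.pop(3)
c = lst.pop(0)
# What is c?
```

After line 1: lst = [10, 1, 13, 20, 5]
After line 2 (pop() -> a = 5): lst = [10, 1, 13, 20]
After line 3 (pop(3) -> b = 20): lst = [10, 1, 13]
After line 4 (pop(0) -> c = 10): lst = [1, 13]

10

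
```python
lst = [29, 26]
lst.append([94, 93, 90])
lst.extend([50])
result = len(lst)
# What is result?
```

After line 1: lst = [29, 26]
After line 2 (append adds [94, 93, 90] as single element): lst = [29, 26, [94, 93, 90]]
After line 3 (extend unpacks [50], adds 50): lst = [29, 26, [94, 93, 90], 50]
After line 4: result = len(lst) = 4

4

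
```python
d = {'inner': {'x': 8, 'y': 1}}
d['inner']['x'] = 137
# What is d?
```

After line 1: d = {'inner': {'x': 8, 'y': 1}}
After line 2 (inner x overwritten): d = {'inner': {'x': 137, 'y': 1}}

{'inner': {'x': 137, 'y': 1}}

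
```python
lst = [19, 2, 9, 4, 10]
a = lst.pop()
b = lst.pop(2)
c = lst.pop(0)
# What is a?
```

After line 1: lst = [19, 2, 9, 4, 10]
After line 2 (pop() -> a = 10): lst = [19, 2, 9, 4]
After line 3 (pop(2) -> b = 9): lst = [19, 2, 4]
After line 4 (pop(0) -> c = 19): lst = [2, 4]

10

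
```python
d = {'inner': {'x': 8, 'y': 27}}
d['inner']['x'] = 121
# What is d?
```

After line 1: d = {'inner': {'x': 8, 'y': 27}}
After line 2 (inner x overwritten): d = {'inner': {'x': 121, 'y': 27}}

{'inner': {'x': 121, 'y': 27}}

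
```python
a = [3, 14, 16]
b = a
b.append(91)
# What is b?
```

After line 1: a = [3, 14, 16]
After line 2 (b = a is an alias, same object): a = [3, 14, 16], b = [3, 14, 16]
After line 3 (b.append mutates the shared list): a = [3, 14, 16, 91], b = [3, 14, 16, 91]

[3, 14, 16, 91]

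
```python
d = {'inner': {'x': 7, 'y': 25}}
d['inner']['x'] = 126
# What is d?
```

After line 1: d = {'inner': {'x': 7, 'y': 25}}
After line 2 (inner x overwritten): d = {'inner': {'x': 126, 'y': 25}}

{'inner': {'x': 126, 'y': 25}}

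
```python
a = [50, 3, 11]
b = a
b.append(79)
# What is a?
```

After line 1: a = [50, 3, 11]
After line 2 (b = a is an alias, same object): a = [50, 3, 11], b = [50, 3, 11]
After line 3 (b.append mutates the shared list): a = [50, 3, 11, 79], b = [50, 3, 11, 79]

[50, 3, 11, 79]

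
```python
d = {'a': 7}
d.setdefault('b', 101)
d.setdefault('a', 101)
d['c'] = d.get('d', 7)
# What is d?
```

After line 1: d = {'a': 7}
After line 2 (setdefault adds 'b'=101): d = {'a': 7, 'b': 101}
After line 3 (setdefault 'a' no-op, already exists): d = {'a': 7, 'b': 101}
After line 4 (get('d', 7) returns default since 'd' not in d): d = {'a': 7, 'b': 101, 'c': 7}

{'a': 7, 'b': 101, 'c': 7}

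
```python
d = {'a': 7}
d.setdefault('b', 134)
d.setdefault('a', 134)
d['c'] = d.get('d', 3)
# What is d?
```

After line 1: d = {'a': 7}
After line 2 (setdefault adds 'b'=134): d = {'a': 7, 'b': 134}
After line 3 (setdefault 'a' no-op, already exists): d = {'a': 7, 'b': 134}
After line 4 (get('d', 3) returns default since 'd' not in d): d = {'a': 7, 'b': 134, 'c': 3}

{'a': 7, 'b': 134, 'c': 3}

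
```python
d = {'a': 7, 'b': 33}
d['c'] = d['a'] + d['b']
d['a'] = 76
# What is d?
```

After line 1: d = {'a': 7, 'b': 33}
After line 2 (d['c'] = 7 + 33): d = {'a': 7, 'b': 33, 'c': 40}
After line 3: d = {'a': 76, 'b': 33, 'c': 40}

{'a': 76, 'b': 33, 'c': 40}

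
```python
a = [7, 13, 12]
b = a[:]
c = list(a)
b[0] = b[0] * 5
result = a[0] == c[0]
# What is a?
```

After line 1: a = [7, 13, 12]
After line 2 (b = a[:], copy): a = [7, 13, 12], b = [7, 13, 12]
After line 3 (c = list(a) is a copy, new object): c = [7, 13, 12]
After line 4 (b[0] = 7 * 5 = 35; only b mutates (copy)): a = [7, 13, 12], b = [35, 13, 12], c = [7, 13, 12]
After line 5 (a[0] = 7, c[0] = 7; result = True)

[7, 13, 12]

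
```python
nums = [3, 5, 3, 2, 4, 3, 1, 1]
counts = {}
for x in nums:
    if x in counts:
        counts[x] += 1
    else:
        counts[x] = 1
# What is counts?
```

Initial: counts = {}, nums = [3, 5, 3, 2, 4, 3, 1, 1]
See 3: counts = {3: 1}
See 5: counts = {3: 1, 5: 1}
See 3: counts = {3: 2, 5: 1}
See 2: counts = {3: 2, 5: 1, 2: 1}
See 4: counts = {3: 2, 5: 1, 2: 1, 4: 1}
See 3: counts = {3: 3, 5: 1, 2: 1, 4: 1}
See 1: counts = {3: 3, 5: 1, 2: 1, 4: 1, 1: 1}
See 1: counts = {3: 3, 5: 1, 2: 1, 4: 1, 1: 2}

{3: 3, 5: 1, 2: 1, 4: 1, 1: 2}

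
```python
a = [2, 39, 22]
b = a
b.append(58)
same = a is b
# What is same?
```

After line 1: a = [2, 39, 22]
After line 2 (b = a is an alias, same object): a = [2, 39, 22], b = [2, 39, 22]
After line 3 (b.append mutates the shared list): a = [2, 39, 22, 58], b = [2, 39, 22, 58]
After line 4 (same = a is b; same object -> True): same = True

True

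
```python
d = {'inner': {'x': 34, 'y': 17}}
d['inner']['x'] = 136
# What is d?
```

After line 1: d = {'inner': {'x': 34, 'y': 17}}
After line 2 (inner x overwritten): d = {'inner': {'x': 136, 'y': 17}}

{'inner': {'x': 136, 'y': 17}}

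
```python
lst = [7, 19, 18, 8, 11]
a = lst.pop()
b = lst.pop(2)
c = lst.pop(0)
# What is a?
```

After line 1: lst = [7, 19, 18, 8, 11]
After line 2 (pop() -> a = 11): lst = [7, 19, 18, 8]
After line 3 (pop(2) -> b = 18): lst = [7, 19, 8]
After line 4 (pop(0) -> c = 7): lst = [19, 8]

11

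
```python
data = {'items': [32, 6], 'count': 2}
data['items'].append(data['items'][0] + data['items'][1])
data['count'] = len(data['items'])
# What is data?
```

After line 1: data = {'items': [32, 6], 'count': 2}
After line 2 (append 32 + 6 = 38): data = {'items': [32, 6, 38], 'count': 2}
After line 3 (count = len(items) = 3): data = {'items': [32, 6, 38], 'count': 3}

{'items': [32, 6, 38], 'count': 3}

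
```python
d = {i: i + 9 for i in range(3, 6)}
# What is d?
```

{3: 12, 4: 13, 5: 14}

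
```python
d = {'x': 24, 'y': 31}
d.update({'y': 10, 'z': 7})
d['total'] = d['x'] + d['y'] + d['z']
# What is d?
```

After line 1: d = {'x': 24, 'y': 31}
After line 2 (y overwritten, z added): d = {'x': 24, 'y': 10, 'z': 7}
After line 3 (total = 24 + 10 + 7 = 41): d = {'x': 24, 'y': 10, 'z': 7, 'total': 41}

{'x': 24, 'y': 10, 'z': 7, 'total': 41}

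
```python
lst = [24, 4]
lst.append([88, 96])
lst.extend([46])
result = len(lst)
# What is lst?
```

After line 1: lst = [24, 4]
After line 2 (append adds [88, 96] as single element): lst = [24, 4, [88, 96]]
After line 3 (extend unpacks [46], adds 46): lst = [24, 4, [88, 96], 46]
After line 4: result = len(lst) = 4

[24, 4, [88, 96], 46]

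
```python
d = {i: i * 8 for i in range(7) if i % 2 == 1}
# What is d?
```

{1: 8, 3: 24, 5: 40}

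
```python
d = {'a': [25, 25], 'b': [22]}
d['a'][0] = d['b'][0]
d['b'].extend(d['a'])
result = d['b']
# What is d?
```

After line 1: d = {'a': [25, 25], 'b': [22]}
After line 2 (a[0] = b[0] = 22): d = {'a': [22, 25], 'b': [22]}
After line 3 (b.extend(a) appends [22, 25]): d = {'a': [22, 25], 'b': [22, 22, 25]}
After line 4: result = d['b'] = [22, 22, 25]

{'a': [22, 25], 'b': [22, 22, 25]}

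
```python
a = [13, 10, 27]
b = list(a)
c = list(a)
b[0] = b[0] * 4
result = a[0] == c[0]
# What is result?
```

After line 1: a = [13, 10, 27]
After line 2 (b = list(a), copy): a = [13, 10, 27], b = [13, 10, 27]
After line 3 (c = list(a) is a copy, new object): c = [13, 10, 27]
After line 4 (b[0] = 13 * 4 = 52; only b mutates (copy)): a = [13, 10, 27], b = [52, 10, 27], c = [13, 10, 27]
After line 5 (a[0] = 13, c[0] = 13; result = True)

True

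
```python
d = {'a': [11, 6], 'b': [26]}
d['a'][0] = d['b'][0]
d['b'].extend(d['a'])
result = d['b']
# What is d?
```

After line 1: d = {'a': [11, 6], 'b': [26]}
After line 2 (a[0] = b[0] = 26): d = {'a': [26, 6], 'b': [26]}
After line 3 (b.extend(a) appends [26, 6]): d = {'a': [26, 6], 'b': [26, 26, 6]}
After line 4: result = d['b'] = [26, 26, 6]

{'a': [26, 6], 'b': [26, 26, 6]}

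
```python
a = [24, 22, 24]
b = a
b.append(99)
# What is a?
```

After line 1: a = [24, 22, 24]
After line 2 (b = a is an alias, same object): a = [24, 22, 24], b = [24, 22, 24]
After line 3 (b.append mutates the shared list): a = [24, 22, 24, 99], b = [24, 22, 24, 99]

[24, 22, 24, 99]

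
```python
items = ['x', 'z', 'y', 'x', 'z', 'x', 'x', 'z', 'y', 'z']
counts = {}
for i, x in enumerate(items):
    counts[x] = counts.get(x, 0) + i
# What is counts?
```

Initial: counts = {}, items = ['x', 'z', 'y', 'x', 'z', 'x', 'x', 'z', 'y', 'z']
i=0, x='x': counts = {'x': 0}
i=1, x='z': counts = {'x': 0, 'z': 1}
i=2, x='y': counts = {'x': 0, 'z': 1, 'y': 2}
i=3, x='x': counts = {'x': 3, 'z': 1, 'y': 2}
i=4, x='z': counts = {'x': 3, 'z': 5, 'y': 2}
i=5, x='x': counts = {'x': 8, 'z': 5, 'y': 2}
i=6, x='x': counts = {'x': 14, 'z': 5, 'y': 2}
i=7, x='z': counts = {'x': 14, 'z': 12, 'y': 2}
i=8, x='y': counts = {'x': 14, 'z': 12, 'y': 10}
i=9, x='z': counts = {'x': 14, 'z': 21, 'y': 10}

{'x': 14, 'z': 21, 'y': 10}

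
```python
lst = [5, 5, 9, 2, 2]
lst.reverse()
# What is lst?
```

[2, 2, 9, 5, 5]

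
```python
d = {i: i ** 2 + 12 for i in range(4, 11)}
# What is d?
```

{4: 28, 5: 37, 6: 48, 7: 61, 8: 76, 9: 93, 10: 112}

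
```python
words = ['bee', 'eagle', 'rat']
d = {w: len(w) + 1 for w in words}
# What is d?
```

{'bee': 4, 'eagle': 6, 'rat': 4}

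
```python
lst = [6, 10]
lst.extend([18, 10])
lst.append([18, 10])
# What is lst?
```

After line 1: lst = [6, 10]
After line 2 (extend unpacks [18, 10]): lst = [6, 10, 18, 10]
After line 3 (append adds [18, 10] as single element): lst = [6, 10, 18, 10, [18, 10]]

[6, 10, 18, 10, [18, 10]]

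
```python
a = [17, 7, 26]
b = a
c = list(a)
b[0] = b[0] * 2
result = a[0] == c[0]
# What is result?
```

After line 1: a = [17, 7, 26]
After line 2 (b = a, alias): a = [17, 7, 26], b = [17, 7, 26]
After line 3 (c = list(a) is a copy, new object): c = [17, 7, 26]
After line 4 (b[0] = 17 * 2 = 34; mutates shared a/b): a = b = [34, 7, 26], c = [17, 7, 26]
After line 5 (a[0] = 34, c[0] = 17; result = False)

False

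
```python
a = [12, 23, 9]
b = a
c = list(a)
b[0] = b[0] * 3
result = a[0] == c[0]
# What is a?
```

After line 1: a = [12, 23, 9]
After line 2 (b = a, alias): a = [12, 23, 9], b = [12, 23, 9]
After line 3 (c = list(a) is a copy, new object): c = [12, 23, 9]
After line 4 (b[0] = 12 * 3 = 36; mutates shared a/b): a = b = [36, 23, 9], c = [12, 23, 9]
After line 5 (a[0] = 36, c[0] = 12; result = False)

[36, 23, 9]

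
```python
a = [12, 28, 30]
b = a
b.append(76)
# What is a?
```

After line 1: a = [12, 28, 30]
After line 2 (b = a is an alias, same object): a = [12, 28, 30], b = [12, 28, 30]
After line 3 (b.append mutates the shared list): a = [12, 28, 30, 76], b = [12, 28, 30, 76]

[12, 28, 30, 76]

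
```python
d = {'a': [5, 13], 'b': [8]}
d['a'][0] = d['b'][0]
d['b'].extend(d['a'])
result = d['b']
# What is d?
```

After line 1: d = {'a': [5, 13], 'b': [8]}
After line 2 (a[0] = b[0] = 8): d = {'a': [8, 13], 'b': [8]}
After line 3 (b.extend(a) appends [8, 13]): d = {'a': [8, 13], 'b': [8, 8, 13]}
After line 4: result = d['b'] = [8, 8, 13]

{'a': [8, 13], 'b': [8, 8, 13]}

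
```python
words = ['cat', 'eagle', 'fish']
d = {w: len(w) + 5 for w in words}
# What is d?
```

{'cat': 8, 'eagle': 10, 'fish': 9}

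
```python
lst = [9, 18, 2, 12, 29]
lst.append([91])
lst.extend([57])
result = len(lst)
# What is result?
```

After line 1: lst = [9, 18, 2, 12, 29]
After line 2 (append adds [91] as single element): lst = [9, 18, 2, 12, 29, [91]]
After line 3 (extend unpacks [57], adds 57): lst = [9, 18, 2, 12, 29, [91], 57]
After line 4: result = len(lst) = 7

7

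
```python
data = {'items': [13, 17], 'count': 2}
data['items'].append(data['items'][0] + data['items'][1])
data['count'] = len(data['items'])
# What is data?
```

After line 1: data = {'items': [13, 17], 'count': 2}
After line 2 (append 13 + 17 = 30): data = {'items': [13, 17, 30], 'count': 2}
After line 3 (count = len(items) = 3): data = {'items': [13, 17, 30], 'count': 3}

{'items': [13, 17, 30], 'count': 3}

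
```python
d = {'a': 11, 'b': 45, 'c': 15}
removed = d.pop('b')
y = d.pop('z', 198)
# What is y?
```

After line 1: d = {'a': 11, 'b': 45, 'c': 15}
After line 2 (pop 'b' returns 45): d = {'a': 11, 'c': 15}, removed = 45
After line 3 (pop 'z' missing, returns default 198): d = {'a': 11, 'c': 15}, y = 198

198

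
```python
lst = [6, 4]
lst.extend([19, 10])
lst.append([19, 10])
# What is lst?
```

After line 1: lst = [6, 4]
After line 2 (extend unpacks [19, 10]): lst = [6, 4, 19, 10]
After line 3 (append adds [19, 10] as single element): lst = [6, 4, 19, 10, [19, 10]]

[6, 4, 19, 10, [19, 10]]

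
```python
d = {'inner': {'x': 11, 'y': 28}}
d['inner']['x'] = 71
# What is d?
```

After line 1: d = {'inner': {'x': 11, 'y': 28}}
After line 2 (inner x overwritten): d = {'inner': {'x': 71, 'y': 28}}

{'inner': {'x': 71, 'y': 28}}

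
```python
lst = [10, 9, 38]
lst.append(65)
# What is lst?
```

[10, 9, 38, 65]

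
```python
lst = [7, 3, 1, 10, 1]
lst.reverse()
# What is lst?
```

[1, 10, 1, 3, 7]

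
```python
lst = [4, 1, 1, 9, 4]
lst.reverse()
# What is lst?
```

[4, 9, 1, 1, 4]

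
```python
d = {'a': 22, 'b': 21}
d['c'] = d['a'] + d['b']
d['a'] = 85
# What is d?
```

After line 1: d = {'a': 22, 'b': 21}
After line 2 (d['c'] = 22 + 21): d = {'a': 22, 'b': 21, 'c': 43}
After line 3: d = {'a': 85, 'b': 21, 'c': 43}

{'a': 85, 'b': 21, 'c': 43}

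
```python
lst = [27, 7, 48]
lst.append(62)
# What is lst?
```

[27, 7, 48, 62]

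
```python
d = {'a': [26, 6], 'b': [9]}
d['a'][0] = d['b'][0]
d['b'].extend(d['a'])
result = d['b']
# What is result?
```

After line 1: d = {'a': [26, 6], 'b': [9]}
After line 2 (a[0] = b[0] = 9): d = {'a': [9, 6], 'b': [9]}
After line 3 (b.extend(a) appends [9, 6]): d = {'a': [9, 6], 'b': [9, 9, 6]}
After line 4: result = d['b'] = [9, 9, 6]

[9, 9, 6]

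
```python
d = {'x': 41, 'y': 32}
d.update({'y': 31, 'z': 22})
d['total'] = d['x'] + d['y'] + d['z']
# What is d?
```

After line 1: d = {'x': 41, 'y': 32}
After line 2 (y overwritten, z added): d = {'x': 41, 'y': 31, 'z': 22}
After line 3 (total = 41 + 31 + 22 = 94): d = {'x': 41, 'y': 31, 'z': 22, 'total': 94}

{'x': 41, 'y': 31, 'z': 22, 'total': 94}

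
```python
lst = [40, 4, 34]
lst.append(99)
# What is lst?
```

[40, 4, 34, 99]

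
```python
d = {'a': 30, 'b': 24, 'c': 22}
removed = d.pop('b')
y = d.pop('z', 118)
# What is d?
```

After line 1: d = {'a': 30, 'b': 24, 'c': 22}
After line 2 (pop 'b' returns 24): d = {'a': 30, 'c': 22}, removed = 24
After line 3 (pop 'z' missing, returns default 118): d = {'a': 30, 'c': 22}, y = 118

{'a': 30, 'c': 22}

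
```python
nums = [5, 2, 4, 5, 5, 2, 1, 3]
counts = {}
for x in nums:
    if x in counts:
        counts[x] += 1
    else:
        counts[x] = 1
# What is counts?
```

Initial: counts = {}, nums = [5, 2, 4, 5, 5, 2, 1, 3]
See 5: counts = {5: 1}
See 2: counts = {5: 1, 2: 1}
See 4: counts = {5: 1, 2: 1, 4: 1}
See 5: counts = {5: 2, 2: 1, 4: 1}
See 5: counts = {5: 3, 2: 1, 4: 1}
See 2: counts = {5: 3, 2: 2, 4: 1}
See 1: counts = {5: 3, 2: 2, 4: 1, 1: 1}
See 3: counts = {5: 3, 2: 2, 4: 1, 1: 1, 3: 1}

{5: 3, 2: 2, 4: 1, 1: 1, 3: 1}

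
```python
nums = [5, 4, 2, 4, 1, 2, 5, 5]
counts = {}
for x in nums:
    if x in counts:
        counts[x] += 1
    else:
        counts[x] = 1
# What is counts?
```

Initial: counts = {}, nums = [5, 4, 2, 4, 1, 2, 5, 5]
See 5: counts = {5: 1}
See 4: counts = {5: 1, 4: 1}
See 2: counts = {5: 1, 4: 1, 2: 1}
See 4: counts = {5: 1, 4: 2, 2: 1}
See 1: counts = {5: 1, 4: 2, 2: 1, 1: 1}
See 2: counts = {5: 1, 4: 2, 2: 2, 1: 1}
See 5: counts = {5: 2, 4: 2, 2: 2, 1: 1}
See 5: counts = {5: 3, 4: 2, 2: 2, 1: 1}

{5: 3, 4: 2, 2: 2, 1: 1}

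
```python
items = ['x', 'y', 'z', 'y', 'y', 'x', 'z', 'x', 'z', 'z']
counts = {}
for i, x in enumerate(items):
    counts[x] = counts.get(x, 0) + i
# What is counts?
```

Initial: counts = {}, items = ['x', 'y', 'z', 'y', 'y', 'x', 'z', 'x', 'z', 'z']
i=0, x='x': counts = {'x': 0}
i=1, x='y': counts = {'x': 0, 'y': 1}
i=2, x='z': counts = {'x': 0, 'y': 1, 'z': 2}
i=3, x='y': counts = {'x': 0, 'y': 4, 'z': 2}
i=4, x='y': counts = {'x': 0, 'y': 8, 'z': 2}
i=5, x='x': counts = {'x': 5, 'y': 8, 'z': 2}
i=6, x='z': counts = {'x': 5, 'y': 8, 'z': 8}
i=7, x='x': counts = {'x': 12, 'y': 8, 'z': 8}
i=8, x='z': counts = {'x': 12, 'y': 8, 'z': 16}
i=9, x='z': counts = {'x': 12, 'y': 8, 'z': 25}

{'x': 12, 'y': 8, 'z': 25}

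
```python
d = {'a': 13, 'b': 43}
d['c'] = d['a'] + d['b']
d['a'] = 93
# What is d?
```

After line 1: d = {'a': 13, 'b': 43}
After line 2 (d['c'] = 13 + 43): d = {'a': 13, 'b': 43, 'c': 56}
After line 3: d = {'a': 93, 'b': 43, 'c': 56}

{'a': 93, 'b': 43, 'c': 56}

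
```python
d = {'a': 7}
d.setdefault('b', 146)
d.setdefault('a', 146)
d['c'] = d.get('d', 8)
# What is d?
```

After line 1: d = {'a': 7}
After line 2 (setdefault adds 'b'=146): d = {'a': 7, 'b': 146}
After line 3 (setdefault 'a' no-op, already exists): d = {'a': 7, 'b': 146}
After line 4 (get('d', 8) returns default since 'd' not in d): d = {'a': 7, 'b': 146, 'c': 8}

{'a': 7, 'b': 146, 'c': 8}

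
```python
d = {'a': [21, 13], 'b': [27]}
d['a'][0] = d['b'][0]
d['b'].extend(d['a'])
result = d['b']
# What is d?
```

After line 1: d = {'a': [21, 13], 'b': [27]}
After line 2 (a[0] = b[0] = 27): d = {'a': [27, 13], 'b': [27]}
After line 3 (b.extend(a) appends [27, 13]): d = {'a': [27, 13], 'b': [27, 27, 13]}
After line 4: result = d['b'] = [27, 27, 13]

{'a': [27, 13], 'b': [27, 27, 13]}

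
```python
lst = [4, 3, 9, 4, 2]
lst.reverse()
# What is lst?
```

[2, 4, 9, 3, 4]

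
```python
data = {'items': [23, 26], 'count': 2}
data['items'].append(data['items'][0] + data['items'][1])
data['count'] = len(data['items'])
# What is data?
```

After line 1: data = {'items': [23, 26], 'count': 2}
After line 2 (append 23 + 26 = 49): data = {'items': [23, 26, 49], 'count': 2}
After line 3 (count = len(items) = 3): data = {'items': [23, 26, 49], 'count': 3}

{'items': [23, 26, 49], 'count': 3}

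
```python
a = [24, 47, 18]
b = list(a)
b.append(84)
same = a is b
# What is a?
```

After line 1: a = [24, 47, 18]
After line 2 (b = list(a) is a shallow copy, new object): a = [24, 47, 18], b = [24, 47, 18]
After line 3 (append only mutates b): a = [24, 47, 18], b = [24, 47, 18, 84]
After line 4 (same = a is b; different objects -> False): same = False

[24, 47, 18]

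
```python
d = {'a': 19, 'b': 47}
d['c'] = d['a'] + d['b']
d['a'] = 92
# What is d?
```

After line 1: d = {'a': 19, 'b': 47}
After line 2 (d['c'] = 19 + 47): d = {'a': 19, 'b': 47, 'c': 66}
After line 3: d = {'a': 92, 'b': 47, 'c': 66}

{'a': 92, 'b': 47, 'c': 66}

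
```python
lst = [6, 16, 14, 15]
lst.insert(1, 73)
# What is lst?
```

[6, 73, 16, 14, 15]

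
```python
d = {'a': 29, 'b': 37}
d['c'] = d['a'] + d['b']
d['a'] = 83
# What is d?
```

After line 1: d = {'a': 29, 'b': 37}
After line 2 (d['c'] = 29 + 37): d = {'a': 29, 'b': 37, 'c': 66}
After line 3: d = {'a': 83, 'b': 37, 'c': 66}

{'a': 83, 'b': 37, 'c': 66}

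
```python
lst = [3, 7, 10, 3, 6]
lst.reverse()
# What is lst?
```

[6, 3, 10, 7, 3]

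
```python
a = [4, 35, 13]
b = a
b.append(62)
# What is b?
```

After line 1: a = [4, 35, 13]
After line 2 (b = a is an alias, same object): a = [4, 35, 13], b = [4, 35, 13]
After line 3 (b.append mutates the shared list): a = [4, 35, 13, 62], b = [4, 35, 13, 62]

[4, 35, 13, 62]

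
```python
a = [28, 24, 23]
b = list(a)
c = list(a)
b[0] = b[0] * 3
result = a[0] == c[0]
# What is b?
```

After line 1: a = [28, 24, 23]
After line 2 (b = list(a), copy): a = [28, 24, 23], b = [28, 24, 23]
After line 3 (c = list(a) is a copy, new object): c = [28, 24, 23]
After line 4 (b[0] = 28 * 3 = 84; only b mutates (copy)): a = [28, 24, 23], b = [84, 24, 23], c = [28, 24, 23]
After line 5 (a[0] = 28, c[0] = 28; result = True)

[84, 24, 23]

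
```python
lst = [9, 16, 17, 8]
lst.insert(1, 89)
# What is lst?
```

[9, 89, 16, 17, 8]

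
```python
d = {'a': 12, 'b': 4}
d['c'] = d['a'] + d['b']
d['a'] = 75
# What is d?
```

After line 1: d = {'a': 12, 'b': 4}
After line 2 (d['c'] = 12 + 4): d = {'a': 12, 'b': 4, 'c': 16}
After line 3: d = {'a': 75, 'b': 4, 'c': 16}

{'a': 75, 'b': 4, 'c': 16}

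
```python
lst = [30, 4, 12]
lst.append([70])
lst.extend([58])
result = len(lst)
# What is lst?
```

After line 1: lst = [30, 4, 12]
After line 2 (append adds [70] as single element): lst = [30, 4, 12, [70]]
After line 3 (extend unpacks [58], adds 58): lst = [30, 4, 12, [70], 58]
After line 4: result = len(lst) = 5

[30, 4, 12, [70], 58]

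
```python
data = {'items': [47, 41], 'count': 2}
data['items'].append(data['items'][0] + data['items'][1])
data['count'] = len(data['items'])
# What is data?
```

After line 1: data = {'items': [47, 41], 'count': 2}
After line 2 (append 47 + 41 = 88): data = {'items': [47, 41, 88], 'count': 2}
After line 3 (count = len(items) = 3): data = {'items': [47, 41, 88], 'count': 3}

{'items': [47, 41, 88], 'count': 3}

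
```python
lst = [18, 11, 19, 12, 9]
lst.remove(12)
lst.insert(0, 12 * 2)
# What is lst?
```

After line 1: lst = [18, 11, 19, 12, 9]
After line 2 (remove first 12): lst = [18, 11, 19, 9]
After line 3 (insert 24 at index 0): lst = [24, 18, 11, 19, 9]

[24, 18, 11, 19, 9]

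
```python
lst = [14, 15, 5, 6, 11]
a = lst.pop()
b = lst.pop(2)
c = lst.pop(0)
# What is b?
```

After line 1: lst = [14, 15, 5, 6, 11]
After line 2 (pop() -> a = 11): lst = [14, 15, 5, 6]
After line 3 (pop(2) -> b = 5): lst = [14, 15, 6]
After line 4 (pop(0) -> c = 14): lst = [15, 6]

5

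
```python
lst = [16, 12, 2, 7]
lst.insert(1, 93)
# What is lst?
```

[16, 93, 12, 2, 7]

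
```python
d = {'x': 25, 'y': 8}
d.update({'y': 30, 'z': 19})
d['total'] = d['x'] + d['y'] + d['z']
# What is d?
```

After line 1: d = {'x': 25, 'y': 8}
After line 2 (y overwritten, z added): d = {'x': 25, 'y': 30, 'z': 19}
After line 3 (total = 25 + 30 + 19 = 74): d = {'x': 25, 'y': 30, 'z': 19, 'total': 74}

{'x': 25, 'y': 30, 'z': 19, 'total': 74}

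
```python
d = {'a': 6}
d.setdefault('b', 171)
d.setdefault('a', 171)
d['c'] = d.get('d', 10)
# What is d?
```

After line 1: d = {'a': 6}
After line 2 (setdefault adds 'b'=171): d = {'a': 6, 'b': 171}
After line 3 (setdefault 'a' no-op, already exists): d = {'a': 6, 'b': 171}
After line 4 (get('d', 10) returns default since 'd' not in d): d = {'a': 6, 'b': 171, 'c': 10}

{'a': 6, 'b': 171, 'c': 10}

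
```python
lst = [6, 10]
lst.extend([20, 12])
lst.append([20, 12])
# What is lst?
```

After line 1: lst = [6, 10]
After line 2 (extend unpacks [20, 12]): lst = [6, 10, 20, 12]
After line 3 (append adds [20, 12] as single element): lst = [6, 10, 20, 12, [20, 12]]

[6, 10, 20, 12, [20, 12]]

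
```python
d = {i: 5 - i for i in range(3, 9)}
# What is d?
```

{3: 2, 4: 1, 5: 0, 6: -1, 7: -2, 8: -3}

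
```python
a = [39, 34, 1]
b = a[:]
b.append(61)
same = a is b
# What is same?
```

After line 1: a = [39, 34, 1]
After line 2 (b = a[:] is a shallow copy, new object): a = [39, 34, 1], b = [39, 34, 1]
After line 3 (append only mutates b): a = [39, 34, 1], b = [39, 34, 1, 61]
After line 4 (same = a is b; different objects -> False): same = False

False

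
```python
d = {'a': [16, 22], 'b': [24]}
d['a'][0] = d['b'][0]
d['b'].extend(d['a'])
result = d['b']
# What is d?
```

After line 1: d = {'a': [16, 22], 'b': [24]}
After line 2 (a[0] = b[0] = 24): d = {'a': [24, 22], 'b': [24]}
After line 3 (b.extend(a) appends [24, 22]): d = {'a': [24, 22], 'b': [24, 24, 22]}
After line 4: result = d['b'] = [24, 24, 22]

{'a': [24, 22], 'b': [24, 24, 22]}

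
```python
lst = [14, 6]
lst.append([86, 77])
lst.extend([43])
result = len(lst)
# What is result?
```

After line 1: lst = [14, 6]
After line 2 (append adds [86, 77] as single element): lst = [14, 6, [86, 77]]
After line 3 (extend unpacks [43], adds 43): lst = [14, 6, [86, 77], 43]
After line 4: result = len(lst) = 4

4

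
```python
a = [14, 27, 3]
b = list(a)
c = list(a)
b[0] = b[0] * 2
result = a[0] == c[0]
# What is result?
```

After line 1: a = [14, 27, 3]
After line 2 (b = list(a), copy): a = [14, 27, 3], b = [14, 27, 3]
After line 3 (c = list(a) is a copy, new object): c = [14, 27, 3]
After line 4 (b[0] = 14 * 2 = 28; only b mutates (copy)): a = [14, 27, 3], b = [28, 27, 3], c = [14, 27, 3]
After line 5 (a[0] = 14, c[0] = 14; result = True)

True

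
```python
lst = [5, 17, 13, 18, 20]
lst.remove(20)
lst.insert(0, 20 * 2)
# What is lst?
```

After line 1: lst = [5, 17, 13, 18, 20]
After line 2 (remove first 20): lst = [5, 17, 13, 18]
After line 3 (insert 40 at index 0): lst = [40, 5, 17, 13, 18]

[40, 5, 17, 13, 18]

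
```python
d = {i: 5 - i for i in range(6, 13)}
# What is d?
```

{6: -1, 7: -2, 8: -3, 9: -4, 10: -5, 11: -6, 12: -7}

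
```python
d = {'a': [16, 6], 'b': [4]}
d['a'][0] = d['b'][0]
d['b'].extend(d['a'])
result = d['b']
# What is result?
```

After line 1: d = {'a': [16, 6], 'b': [4]}
After line 2 (a[0] = b[0] = 4): d = {'a': [4, 6], 'b': [4]}
After line 3 (b.extend(a) appends [4, 6]): d = {'a': [4, 6], 'b': [4, 4, 6]}
After line 4: result = d['b'] = [4, 4, 6]

[4, 4, 6]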